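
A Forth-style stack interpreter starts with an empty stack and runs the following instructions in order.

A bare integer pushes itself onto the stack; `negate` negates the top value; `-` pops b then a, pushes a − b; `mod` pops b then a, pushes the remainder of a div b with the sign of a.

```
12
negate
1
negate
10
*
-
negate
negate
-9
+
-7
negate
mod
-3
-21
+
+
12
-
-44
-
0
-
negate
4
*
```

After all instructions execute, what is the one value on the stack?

12     → [12]
negate → [-12]
1      → [-12, 1]
negate → [-12, -1]
10     → [-12, -1, 10]
*      → [-12, -10]
-      → [-2]
negate → [2]
negate → [-2]
-9     → [-2, -9]
+      → [-11]
-7     → [-11, -7]
negate → [-11, 7]
mod    → [-4]
-3     → [-4, -3]
-21    → [-4, -3, -21]
+      → [-4, -24]
+      → [-28]
12     → [-28, 12]
-      → [-40]
-44    → [-40, -44]
-      → [4]
0      → [4, 0]
-      → [4]
negate → [-4]
4      → [-4, 4]
*      → [-16]

-16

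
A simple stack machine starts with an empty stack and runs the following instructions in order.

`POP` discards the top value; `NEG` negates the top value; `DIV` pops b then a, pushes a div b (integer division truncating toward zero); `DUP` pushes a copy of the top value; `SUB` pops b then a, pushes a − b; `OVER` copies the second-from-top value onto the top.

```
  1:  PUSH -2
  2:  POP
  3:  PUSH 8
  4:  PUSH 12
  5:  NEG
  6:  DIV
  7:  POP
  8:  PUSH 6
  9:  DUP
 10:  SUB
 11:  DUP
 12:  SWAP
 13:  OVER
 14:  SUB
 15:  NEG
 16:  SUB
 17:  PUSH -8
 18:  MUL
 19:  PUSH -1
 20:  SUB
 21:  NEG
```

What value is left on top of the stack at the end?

PUSH -2 → [-2]
POP     → []
PUSH 8  → [8]
PUSH 12 → [8, 12]
NEG     → [8, -12]
DIV     → [0]
POP     → []
PUSH 6  → [6]
DUP     → [6, 6]
SUB     → [0]
DUP     → [0, 0]
SWAP    → [0, 0]
OVER    → [0, 0, 0]
SUB     → [0, 0]
NEG     → [0, 0]
SUB     → [0]
PUSH -8 → [0, -8]
MUL     → [0]
PUSH -1 → [0, -1]
SUB     → [1]
NEG     → [-1]

-1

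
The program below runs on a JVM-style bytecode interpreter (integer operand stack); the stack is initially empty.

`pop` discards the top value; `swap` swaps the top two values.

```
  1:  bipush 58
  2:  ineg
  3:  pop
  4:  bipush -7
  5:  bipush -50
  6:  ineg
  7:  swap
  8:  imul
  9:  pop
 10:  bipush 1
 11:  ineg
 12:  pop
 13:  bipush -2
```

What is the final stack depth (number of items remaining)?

1

bipush 58  -> [58]
ineg       -> [-58]
pop        -> []
bipush -7  -> [-7]
bipush -50 -> [-7, -50]
ineg       -> [-7, 50]
swap       -> [50, -7]
imul       -> [-350]
pop        -> []
bipush 1   -> [1]
ineg       -> [-1]
pop        -> []
bipush -2  -> [-2]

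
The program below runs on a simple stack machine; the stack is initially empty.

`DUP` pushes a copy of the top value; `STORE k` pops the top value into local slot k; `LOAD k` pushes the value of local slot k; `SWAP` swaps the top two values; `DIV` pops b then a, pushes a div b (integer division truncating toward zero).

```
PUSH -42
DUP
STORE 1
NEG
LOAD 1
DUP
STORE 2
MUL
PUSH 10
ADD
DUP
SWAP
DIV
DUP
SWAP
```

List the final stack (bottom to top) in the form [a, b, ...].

[1, 1]

PUSH -42 -> [-42]
DUP      -> [-42, -42]
STORE 1  -> [-42]
NEG      -> [42]
LOAD 1   -> [42, -42]
DUP      -> [42, -42, -42]
STORE 2  -> [42, -42]
MUL      -> [-1764]
PUSH 10  -> [-1764, 10]
ADD      -> [-1754]
DUP      -> [-1754, -1754]
SWAP     -> [-1754, -1754]
DIV      -> [1]
DUP      -> [1, 1]
SWAP     -> [1, 1]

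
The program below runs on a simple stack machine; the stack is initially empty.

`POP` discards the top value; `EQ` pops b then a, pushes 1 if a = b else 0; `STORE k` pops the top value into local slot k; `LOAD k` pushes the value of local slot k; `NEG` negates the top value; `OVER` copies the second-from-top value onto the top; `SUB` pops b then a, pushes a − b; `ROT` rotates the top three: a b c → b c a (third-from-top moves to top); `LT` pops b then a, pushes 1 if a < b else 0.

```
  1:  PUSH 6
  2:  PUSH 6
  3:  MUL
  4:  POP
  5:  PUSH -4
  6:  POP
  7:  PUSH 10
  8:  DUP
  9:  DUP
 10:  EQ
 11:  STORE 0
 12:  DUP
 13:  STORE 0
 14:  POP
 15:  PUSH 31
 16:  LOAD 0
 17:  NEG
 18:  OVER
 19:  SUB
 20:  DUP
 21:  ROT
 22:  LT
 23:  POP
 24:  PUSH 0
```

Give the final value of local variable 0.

PUSH 6   6
PUSH 6   6 6
MUL      36
POP      (empty)
PUSH -4  -4
POP      (empty)
PUSH 10  10
DUP      10 10
DUP      10 10 10
EQ       10 1
STORE 0  10
DUP      10 10
STORE 0  10
POP      (empty)
PUSH 31  31
LOAD 0   31 10
NEG      31 -10
OVER     31 -10 31
SUB      31 -41
DUP      31 -41 -41
ROT      -41 -41 31
LT       -41 1
POP      -41
PUSH 0   -41 0

10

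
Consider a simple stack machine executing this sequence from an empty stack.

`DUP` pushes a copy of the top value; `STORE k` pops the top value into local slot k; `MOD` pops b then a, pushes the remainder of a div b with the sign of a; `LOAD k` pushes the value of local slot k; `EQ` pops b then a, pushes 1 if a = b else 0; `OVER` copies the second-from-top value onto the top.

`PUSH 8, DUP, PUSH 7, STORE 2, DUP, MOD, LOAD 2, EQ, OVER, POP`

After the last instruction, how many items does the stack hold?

PUSH 8  -> 8
DUP     -> 8 8
PUSH 7  -> 8 8 7
STORE 2 -> 8 8
DUP     -> 8 8 8
MOD     -> 8 0
LOAD 2  -> 8 0 7
EQ      -> 8 0
OVER    -> 8 0 8
POP     -> 8 0

2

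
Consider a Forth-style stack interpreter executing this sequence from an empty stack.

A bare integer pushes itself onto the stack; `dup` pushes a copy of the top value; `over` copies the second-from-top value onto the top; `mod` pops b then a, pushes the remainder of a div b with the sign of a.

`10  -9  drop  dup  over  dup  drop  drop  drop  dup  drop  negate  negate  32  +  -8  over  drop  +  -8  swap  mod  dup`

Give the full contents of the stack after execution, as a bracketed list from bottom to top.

[-8, -8]

10     → [10]
-9     → [10, -9]
drop   → [10]
dup    → [10, 10]
over   → [10, 10, 10]
dup    → [10, 10, 10, 10]
drop   → [10, 10, 10]
drop   → [10, 10]
drop   → [10]
dup    → [10, 10]
drop   → [10]
negate → [-10]
negate → [10]
32     → [10, 32]
+      → [42]
-8     → [42, -8]
over   → [42, -8, 42]
drop   → [42, -8]
+      → [34]
-8     → [34, -8]
swap   → [-8, 34]
mod    → [-8]
dup    → [-8, -8]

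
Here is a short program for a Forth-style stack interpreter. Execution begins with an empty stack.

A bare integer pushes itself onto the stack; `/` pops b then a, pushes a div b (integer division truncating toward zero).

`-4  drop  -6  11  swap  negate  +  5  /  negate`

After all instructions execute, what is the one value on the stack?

-3

-4      [-4]
drop    []
-6      [-6]
11      [-6, 11]
swap    [11, -6]
negate  [11, 6]
+       [17]
5       [17, 5]
/       [3]
negate  [-3]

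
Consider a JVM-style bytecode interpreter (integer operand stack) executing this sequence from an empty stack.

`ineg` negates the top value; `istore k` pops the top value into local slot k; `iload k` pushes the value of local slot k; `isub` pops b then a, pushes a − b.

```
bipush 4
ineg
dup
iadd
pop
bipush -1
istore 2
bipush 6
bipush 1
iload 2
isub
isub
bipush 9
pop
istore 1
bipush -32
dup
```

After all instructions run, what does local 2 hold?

bipush 4   → 4
ineg       → -4
dup        → -4 -4
iadd       → -8
pop        → (empty)
bipush -1  → -1
istore 2   → (empty)
bipush 6   → 6
bipush 1   → 6 1
iload 2    → 6 1 -1
isub       → 6 2
isub       → 4
bipush 9   → 4 9
pop        → 4
istore 1   → (empty)
bipush -32 → -32
dup        → -32 -32

-1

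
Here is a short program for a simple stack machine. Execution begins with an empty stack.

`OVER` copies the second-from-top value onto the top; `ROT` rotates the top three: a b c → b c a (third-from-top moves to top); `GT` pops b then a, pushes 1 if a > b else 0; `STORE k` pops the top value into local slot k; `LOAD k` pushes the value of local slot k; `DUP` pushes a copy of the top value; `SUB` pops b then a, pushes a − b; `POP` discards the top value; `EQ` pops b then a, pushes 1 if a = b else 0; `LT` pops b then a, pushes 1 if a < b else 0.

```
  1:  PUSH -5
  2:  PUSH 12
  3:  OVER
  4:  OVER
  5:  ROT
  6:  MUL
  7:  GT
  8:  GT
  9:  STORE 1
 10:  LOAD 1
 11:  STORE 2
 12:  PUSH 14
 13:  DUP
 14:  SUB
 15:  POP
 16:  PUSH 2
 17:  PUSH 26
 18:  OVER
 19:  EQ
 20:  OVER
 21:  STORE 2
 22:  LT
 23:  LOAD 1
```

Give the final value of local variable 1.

0

PUSH -5 → -5
PUSH 12 → -5 12
OVER    → -5 12 -5
OVER    → -5 12 -5 12
ROT     → -5 -5 12 12
MUL     → -5 -5 144
GT      → -5 0
GT      → 0
STORE 1 → (empty)
LOAD 1  → 0
STORE 2 → (empty)
PUSH 14 → 14
DUP     → 14 14
SUB     → 0
POP     → (empty)
PUSH 2  → 2
PUSH 26 → 2 26
OVER    → 2 26 2
EQ      → 2 0
OVER    → 2 0 2
STORE 2 → 2 0
LT      → 0
LOAD 1  → 0 0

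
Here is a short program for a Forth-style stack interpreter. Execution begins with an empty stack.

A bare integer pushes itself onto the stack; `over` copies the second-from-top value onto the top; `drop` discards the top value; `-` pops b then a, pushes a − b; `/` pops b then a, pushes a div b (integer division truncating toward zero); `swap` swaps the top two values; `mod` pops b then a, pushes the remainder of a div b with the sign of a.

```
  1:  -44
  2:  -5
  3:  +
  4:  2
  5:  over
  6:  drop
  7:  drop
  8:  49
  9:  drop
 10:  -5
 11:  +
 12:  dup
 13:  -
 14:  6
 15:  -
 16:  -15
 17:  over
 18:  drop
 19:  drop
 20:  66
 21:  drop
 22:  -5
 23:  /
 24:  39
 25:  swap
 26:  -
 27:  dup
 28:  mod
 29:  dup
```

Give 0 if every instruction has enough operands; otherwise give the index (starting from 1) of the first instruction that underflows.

-44  -> [-44]
-5   -> [-44, -5]
+    -> [-49]
2    -> [-49, 2]
over -> [-49, 2, -49]
drop -> [-49, 2]
drop -> [-49]
49   -> [-49, 49]
drop -> [-49]
-5   -> [-49, -5]
+    -> [-54]
dup  -> [-54, -54]
-    -> [0]
6    -> [0, 6]
-    -> [-6]
-15  -> [-6, -15]
over -> [-6, -15, -6]
drop -> [-6, -15]
drop -> [-6]
66   -> [-6, 66]
drop -> [-6]
-5   -> [-6, -5]
/    -> [1]
39   -> [1, 39]
swap -> [39, 1]
-    -> [38]
dup  -> [38, 38]
mod  -> [0]
dup  -> [0, 0]

0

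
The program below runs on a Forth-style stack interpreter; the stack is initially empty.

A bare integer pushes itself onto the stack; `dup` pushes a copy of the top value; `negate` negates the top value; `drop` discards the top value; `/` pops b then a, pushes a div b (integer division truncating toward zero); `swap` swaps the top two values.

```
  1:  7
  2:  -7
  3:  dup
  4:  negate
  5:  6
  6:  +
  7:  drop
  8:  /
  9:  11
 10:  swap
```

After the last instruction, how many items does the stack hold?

2

7      : 7
-7     : 7 -7
dup    : 7 -7 -7
negate : 7 -7 7
6      : 7 -7 7 6
+      : 7 -7 13
drop   : 7 -7
/      : -1
11     : -1 11
swap   : 11 -1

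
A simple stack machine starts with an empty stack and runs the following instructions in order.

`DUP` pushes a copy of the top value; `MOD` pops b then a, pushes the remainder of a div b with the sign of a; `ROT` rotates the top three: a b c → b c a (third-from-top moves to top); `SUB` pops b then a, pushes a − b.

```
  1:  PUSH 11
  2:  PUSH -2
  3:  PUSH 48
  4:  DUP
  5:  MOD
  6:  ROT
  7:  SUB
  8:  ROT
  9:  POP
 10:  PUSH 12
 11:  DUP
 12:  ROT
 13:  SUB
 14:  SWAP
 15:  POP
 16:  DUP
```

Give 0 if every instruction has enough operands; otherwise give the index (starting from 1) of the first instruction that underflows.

PUSH 11 -> 11
PUSH -2 -> 11 -2
PUSH 48 -> 11 -2 48
DUP     -> 11 -2 48 48
MOD     -> 11 -2 0
ROT     -> -2 0 11
SUB     -> -2 -11
ROT  — needs 3 operands, stack has 2 → underflow

8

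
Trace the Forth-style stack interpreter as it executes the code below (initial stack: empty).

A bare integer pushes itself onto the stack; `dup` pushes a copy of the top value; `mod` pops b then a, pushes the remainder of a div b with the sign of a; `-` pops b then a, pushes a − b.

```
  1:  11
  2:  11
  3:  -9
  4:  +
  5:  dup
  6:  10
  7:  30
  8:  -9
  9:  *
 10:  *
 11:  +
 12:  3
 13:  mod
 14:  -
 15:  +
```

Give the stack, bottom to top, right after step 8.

[11, 2, 2, 10, 30, -9]

11   [11]
11   [11, 11]
-9   [11, 11, -9]
+    [11, 2]
dup  [11, 2, 2]
10   [11, 2, 2, 10]
30   [11, 2, 2, 10, 30]
-9   [11, 2, 2, 10, 30, -9]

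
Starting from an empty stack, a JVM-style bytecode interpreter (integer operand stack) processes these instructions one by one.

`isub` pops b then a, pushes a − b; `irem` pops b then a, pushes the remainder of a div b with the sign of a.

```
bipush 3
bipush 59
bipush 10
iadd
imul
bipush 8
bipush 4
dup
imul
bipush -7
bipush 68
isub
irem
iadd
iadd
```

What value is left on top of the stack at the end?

bipush 3   [3]
bipush 59  [3, 59]
bipush 10  [3, 59, 10]
iadd       [3, 69]
imul       [207]
bipush 8   [207, 8]
bipush 4   [207, 8, 4]
dup        [207, 8, 4, 4]
imul       [207, 8, 16]
bipush -7  [207, 8, 16, -7]
bipush 68  [207, 8, 16, -7, 68]
isub       [207, 8, 16, -75]
irem       [207, 8, 16]
iadd       [207, 24]
iadd       [231]

231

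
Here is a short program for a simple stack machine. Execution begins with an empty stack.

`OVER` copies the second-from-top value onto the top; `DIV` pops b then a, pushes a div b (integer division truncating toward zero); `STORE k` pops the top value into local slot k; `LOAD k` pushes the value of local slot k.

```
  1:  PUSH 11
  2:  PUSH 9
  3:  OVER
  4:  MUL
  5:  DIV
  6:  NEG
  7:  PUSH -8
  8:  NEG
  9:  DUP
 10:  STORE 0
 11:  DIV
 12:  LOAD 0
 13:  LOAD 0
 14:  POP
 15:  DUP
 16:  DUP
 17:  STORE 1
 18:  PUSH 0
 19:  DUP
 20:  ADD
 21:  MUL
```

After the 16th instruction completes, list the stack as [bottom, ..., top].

PUSH 11 → [11]
PUSH 9  → [11, 9]
OVER    → [11, 9, 11]
MUL     → [11, 99]
DIV     → [0]
NEG     → [0]
PUSH -8 → [0, -8]
NEG     → [0, 8]
DUP     → [0, 8, 8]
STORE 0 → [0, 8]
DIV     → [0]
LOAD 0  → [0, 8]
LOAD 0  → [0, 8, 8]
POP     → [0, 8]
DUP     → [0, 8, 8]
DUP     → [0, 8, 8, 8]

[0, 8, 8, 8]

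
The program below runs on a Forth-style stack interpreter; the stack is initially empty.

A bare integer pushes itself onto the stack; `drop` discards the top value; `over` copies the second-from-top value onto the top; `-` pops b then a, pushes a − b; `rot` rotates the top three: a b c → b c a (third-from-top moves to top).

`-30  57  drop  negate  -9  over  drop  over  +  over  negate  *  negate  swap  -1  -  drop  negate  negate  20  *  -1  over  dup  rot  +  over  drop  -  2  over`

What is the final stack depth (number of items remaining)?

4

-30    → -30
57     → -30 57
drop   → -30
negate → 30
-9     → 30 -9
over   → 30 -9 30
drop   → 30 -9
over   → 30 -9 30
+      → 30 21
over   → 30 21 30
negate → 30 21 -30
*      → 30 -630
negate → 30 630
swap   → 630 30
-1     → 630 30 -1
-      → 630 31
drop   → 630
negate → -630
negate → 630
20     → 630 20
*      → 12600
-1     → 12600 -1
over   → 12600 -1 12600
dup    → 12600 -1 12600 12600
rot    → 12600 12600 12600 -1
+      → 12600 12600 12599
over   → 12600 12600 12599 12600
drop   → 12600 12600 12599
-      → 12600 1
2      → 12600 1 2
over   → 12600 1 2 1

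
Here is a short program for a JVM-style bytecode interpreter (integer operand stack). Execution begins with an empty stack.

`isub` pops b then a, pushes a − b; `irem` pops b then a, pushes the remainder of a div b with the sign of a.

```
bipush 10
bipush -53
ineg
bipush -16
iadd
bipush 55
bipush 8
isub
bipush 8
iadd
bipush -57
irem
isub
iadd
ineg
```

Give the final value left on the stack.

8

bipush 10  : 10
bipush -53 : 10 -53
ineg       : 10 53
bipush -16 : 10 53 -16
iadd       : 10 37
bipush 55  : 10 37 55
bipush 8   : 10 37 55 8
isub       : 10 37 47
bipush 8   : 10 37 47 8
iadd       : 10 37 55
bipush -57 : 10 37 55 -57
irem       : 10 37 55
isub       : 10 -18
iadd       : -8
ineg       : 8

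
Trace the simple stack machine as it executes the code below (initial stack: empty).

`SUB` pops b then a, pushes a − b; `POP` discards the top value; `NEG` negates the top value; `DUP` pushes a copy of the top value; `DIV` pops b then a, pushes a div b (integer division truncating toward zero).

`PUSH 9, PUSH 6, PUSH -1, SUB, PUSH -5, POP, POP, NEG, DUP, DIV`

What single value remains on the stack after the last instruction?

PUSH 9   [9]
PUSH 6   [9, 6]
PUSH -1  [9, 6, -1]
SUB      [9, 7]
PUSH -5  [9, 7, -5]
POP      [9, 7]
POP      [9]
NEG      [-9]
DUP      [-9, -9]
DIV      [1]

1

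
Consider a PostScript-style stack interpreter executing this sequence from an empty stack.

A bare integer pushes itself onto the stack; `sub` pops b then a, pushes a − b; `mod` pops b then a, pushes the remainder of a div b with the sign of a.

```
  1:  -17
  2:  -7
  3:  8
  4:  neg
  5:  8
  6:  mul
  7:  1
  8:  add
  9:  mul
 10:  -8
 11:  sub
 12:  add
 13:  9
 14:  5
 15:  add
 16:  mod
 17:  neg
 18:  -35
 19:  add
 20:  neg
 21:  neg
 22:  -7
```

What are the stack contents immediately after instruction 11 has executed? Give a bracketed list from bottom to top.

[-17, 449]

-17 : [-17]
-7  : [-17, -7]
8   : [-17, -7, 8]
neg : [-17, -7, -8]
8   : [-17, -7, -8, 8]
mul : [-17, -7, -64]
1   : [-17, -7, -64, 1]
add : [-17, -7, -63]
mul : [-17, 441]
-8  : [-17, 441, -8]
sub : [-17, 449]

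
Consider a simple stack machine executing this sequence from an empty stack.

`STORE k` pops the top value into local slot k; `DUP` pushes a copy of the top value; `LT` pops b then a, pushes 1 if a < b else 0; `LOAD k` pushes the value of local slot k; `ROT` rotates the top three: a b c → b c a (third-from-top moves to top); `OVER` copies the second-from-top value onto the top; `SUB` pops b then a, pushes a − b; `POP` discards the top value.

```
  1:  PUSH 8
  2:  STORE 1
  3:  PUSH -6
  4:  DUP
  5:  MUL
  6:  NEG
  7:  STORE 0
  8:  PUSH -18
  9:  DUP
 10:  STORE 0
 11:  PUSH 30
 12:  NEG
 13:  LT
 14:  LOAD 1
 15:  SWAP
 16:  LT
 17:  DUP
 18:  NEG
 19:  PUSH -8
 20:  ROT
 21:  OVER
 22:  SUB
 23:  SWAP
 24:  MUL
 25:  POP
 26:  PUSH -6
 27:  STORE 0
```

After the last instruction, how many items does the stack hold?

1

PUSH 8    [8]
STORE 1   []
PUSH -6   [-6]
DUP       [-6, -6]
MUL       [36]
NEG       [-36]
STORE 0   []
PUSH -18  [-18]
DUP       [-18, -18]
STORE 0   [-18]
PUSH 30   [-18, 30]
NEG       [-18, -30]
LT        [0]
LOAD 1    [0, 8]
SWAP      [8, 0]
LT        [0]
DUP       [0, 0]
NEG       [0, 0]
PUSH -8   [0, 0, -8]
ROT       [0, -8, 0]
OVER      [0, -8, 0, -8]
SUB       [0, -8, 8]
SWAP      [0, 8, -8]
MUL       [0, -64]
POP       [0]
PUSH -6   [0, -6]
STORE 0   [0]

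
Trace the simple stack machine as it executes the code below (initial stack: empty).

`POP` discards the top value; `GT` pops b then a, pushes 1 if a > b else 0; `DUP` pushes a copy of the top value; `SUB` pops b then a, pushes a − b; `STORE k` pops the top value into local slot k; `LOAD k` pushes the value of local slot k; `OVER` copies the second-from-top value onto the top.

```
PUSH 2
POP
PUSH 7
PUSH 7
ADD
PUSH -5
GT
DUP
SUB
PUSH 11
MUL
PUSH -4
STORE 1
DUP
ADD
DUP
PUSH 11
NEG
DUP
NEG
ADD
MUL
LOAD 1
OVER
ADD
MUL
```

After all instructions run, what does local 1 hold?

-4

PUSH 2  : [2]
POP     : []
PUSH 7  : [7]
PUSH 7  : [7, 7]
ADD     : [14]
PUSH -5 : [14, -5]
GT      : [1]
DUP     : [1, 1]
SUB     : [0]
PUSH 11 : [0, 11]
MUL     : [0]
PUSH -4 : [0, -4]
STORE 1 : [0]
DUP     : [0, 0]
ADD     : [0]
DUP     : [0, 0]
PUSH 11 : [0, 0, 11]
NEG     : [0, 0, -11]
DUP     : [0, 0, -11, -11]
NEG     : [0, 0, -11, 11]
ADD     : [0, 0, 0]
MUL     : [0, 0]
LOAD 1  : [0, 0, -4]
OVER    : [0, 0, -4, 0]
ADD     : [0, 0, -4]
MUL     : [0, 0]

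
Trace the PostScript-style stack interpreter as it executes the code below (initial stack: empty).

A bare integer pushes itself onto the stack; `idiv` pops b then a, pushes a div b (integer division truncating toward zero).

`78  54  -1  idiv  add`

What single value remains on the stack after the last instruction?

24

78   -> [78]
54   -> [78, 54]
-1   -> [78, 54, -1]
idiv -> [78, -54]
add  -> [24]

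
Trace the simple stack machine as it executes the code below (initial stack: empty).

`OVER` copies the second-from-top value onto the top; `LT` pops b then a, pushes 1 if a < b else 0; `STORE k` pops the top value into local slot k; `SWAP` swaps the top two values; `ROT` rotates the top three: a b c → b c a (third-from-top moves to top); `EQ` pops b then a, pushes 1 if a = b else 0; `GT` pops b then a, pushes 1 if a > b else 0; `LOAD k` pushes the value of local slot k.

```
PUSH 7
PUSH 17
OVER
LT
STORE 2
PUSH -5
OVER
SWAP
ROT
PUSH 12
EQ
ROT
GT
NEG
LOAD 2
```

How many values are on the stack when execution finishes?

PUSH 7   7
PUSH 17  7 17
OVER     7 17 7
LT       7 0
STORE 2  7
PUSH -5  7 -5
OVER     7 -5 7
SWAP     7 7 -5
ROT      7 -5 7
PUSH 12  7 -5 7 12
EQ       7 -5 0
ROT      -5 0 7
GT       -5 0
NEG      -5 0
LOAD 2   -5 0 0

3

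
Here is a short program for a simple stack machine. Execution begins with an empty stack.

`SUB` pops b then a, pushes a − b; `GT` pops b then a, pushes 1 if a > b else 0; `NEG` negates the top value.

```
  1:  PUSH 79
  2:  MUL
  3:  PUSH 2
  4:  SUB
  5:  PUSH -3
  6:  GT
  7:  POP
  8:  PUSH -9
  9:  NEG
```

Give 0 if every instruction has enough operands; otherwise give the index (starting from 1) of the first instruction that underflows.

PUSH 79 → [79]
MUL  — needs 2 operands, stack has 1 → underflow

2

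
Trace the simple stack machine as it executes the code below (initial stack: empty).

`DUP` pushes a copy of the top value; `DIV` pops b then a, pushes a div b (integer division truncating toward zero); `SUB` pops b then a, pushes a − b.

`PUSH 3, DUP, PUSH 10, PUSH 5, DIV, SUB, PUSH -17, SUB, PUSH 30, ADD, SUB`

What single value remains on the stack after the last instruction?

PUSH 3    [3]
DUP       [3, 3]
PUSH 10   [3, 3, 10]
PUSH 5    [3, 3, 10, 5]
DIV       [3, 3, 2]
SUB       [3, 1]
PUSH -17  [3, 1, -17]
SUB       [3, 18]
PUSH 30   [3, 18, 30]
ADD       [3, 48]
SUB       [-45]

-45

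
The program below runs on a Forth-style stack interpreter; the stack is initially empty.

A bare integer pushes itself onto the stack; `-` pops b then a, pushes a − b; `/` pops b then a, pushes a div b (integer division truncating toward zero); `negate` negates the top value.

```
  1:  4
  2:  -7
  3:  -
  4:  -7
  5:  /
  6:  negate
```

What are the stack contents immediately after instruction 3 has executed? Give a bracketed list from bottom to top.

4   [4]
-7  [4, -7]
-   [11]

[11]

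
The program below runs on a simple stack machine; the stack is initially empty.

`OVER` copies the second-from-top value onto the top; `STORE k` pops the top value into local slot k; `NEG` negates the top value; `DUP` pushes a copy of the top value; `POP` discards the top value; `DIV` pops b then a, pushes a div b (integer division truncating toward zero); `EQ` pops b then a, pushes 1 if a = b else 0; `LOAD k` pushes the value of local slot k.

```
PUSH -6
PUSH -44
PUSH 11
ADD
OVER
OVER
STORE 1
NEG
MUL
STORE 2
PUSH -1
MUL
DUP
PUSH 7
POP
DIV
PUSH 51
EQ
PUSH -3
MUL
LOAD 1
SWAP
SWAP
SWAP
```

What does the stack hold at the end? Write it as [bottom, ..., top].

PUSH -6  → -6
PUSH -44 → -6 -44
PUSH 11  → -6 -44 11
ADD      → -6 -33
OVER     → -6 -33 -6
OVER     → -6 -33 -6 -33
STORE 1  → -6 -33 -6
NEG      → -6 -33 6
MUL      → -6 -198
STORE 2  → -6
PUSH -1  → -6 -1
MUL      → 6
DUP      → 6 6
PUSH 7   → 6 6 7
POP      → 6 6
DIV      → 1
PUSH 51  → 1 51
EQ       → 0
PUSH -3  → 0 -3
MUL      → 0
LOAD 1   → 0 -33
SWAP     → -33 0
SWAP     → 0 -33
SWAP     → -33 0

[-33, 0]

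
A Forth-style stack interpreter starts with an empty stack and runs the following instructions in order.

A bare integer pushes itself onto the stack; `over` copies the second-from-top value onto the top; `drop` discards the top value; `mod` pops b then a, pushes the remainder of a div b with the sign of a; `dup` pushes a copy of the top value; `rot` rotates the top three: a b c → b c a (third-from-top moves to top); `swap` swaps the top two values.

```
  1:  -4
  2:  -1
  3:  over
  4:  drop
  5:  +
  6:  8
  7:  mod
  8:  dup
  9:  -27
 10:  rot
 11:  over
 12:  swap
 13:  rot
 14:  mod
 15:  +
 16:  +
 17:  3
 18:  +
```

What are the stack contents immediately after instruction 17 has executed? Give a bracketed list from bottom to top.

-4   -> -4
-1   -> -4 -1
over -> -4 -1 -4
drop -> -4 -1
+    -> -5
8    -> -5 8
mod  -> -5
dup  -> -5 -5
-27  -> -5 -5 -27
rot  -> -5 -27 -5
over -> -5 -27 -5 -27
swap -> -5 -27 -27 -5
rot  -> -5 -27 -5 -27
mod  -> -5 -27 -5
+    -> -5 -32
+    -> -37
3    -> -37 3

[-37, 3]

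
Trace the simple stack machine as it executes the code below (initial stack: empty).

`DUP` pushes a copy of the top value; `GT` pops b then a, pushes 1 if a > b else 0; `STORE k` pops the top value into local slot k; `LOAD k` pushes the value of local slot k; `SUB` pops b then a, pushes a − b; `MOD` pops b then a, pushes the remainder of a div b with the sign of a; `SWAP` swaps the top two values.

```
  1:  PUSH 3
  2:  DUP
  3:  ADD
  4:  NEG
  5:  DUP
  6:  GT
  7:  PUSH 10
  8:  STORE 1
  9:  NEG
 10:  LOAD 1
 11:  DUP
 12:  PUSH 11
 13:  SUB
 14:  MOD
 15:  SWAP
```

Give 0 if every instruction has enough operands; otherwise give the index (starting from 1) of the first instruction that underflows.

0

PUSH 3  : 3
DUP     : 3 3
ADD     : 6
NEG     : -6
DUP     : -6 -6
GT      : 0
PUSH 10 : 0 10
STORE 1 : 0
NEG     : 0
LOAD 1  : 0 10
DUP     : 0 10 10
PUSH 11 : 0 10 10 11
SUB     : 0 10 -1
MOD     : 0 0
SWAP    : 0 0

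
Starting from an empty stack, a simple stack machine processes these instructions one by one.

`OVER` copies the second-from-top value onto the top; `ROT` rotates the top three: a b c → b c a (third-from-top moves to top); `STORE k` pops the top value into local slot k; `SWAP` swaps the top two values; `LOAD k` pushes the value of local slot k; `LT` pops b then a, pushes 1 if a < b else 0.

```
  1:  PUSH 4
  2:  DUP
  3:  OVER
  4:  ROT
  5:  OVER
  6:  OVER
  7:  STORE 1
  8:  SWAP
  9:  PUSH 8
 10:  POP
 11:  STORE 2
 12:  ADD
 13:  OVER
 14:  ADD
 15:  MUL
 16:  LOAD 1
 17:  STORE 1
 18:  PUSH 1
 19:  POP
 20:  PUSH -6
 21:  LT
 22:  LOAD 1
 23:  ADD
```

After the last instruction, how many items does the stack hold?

1

PUSH 4  : 4
DUP     : 4 4
OVER    : 4 4 4
ROT     : 4 4 4
OVER    : 4 4 4 4
OVER    : 4 4 4 4 4
STORE 1 : 4 4 4 4
SWAP    : 4 4 4 4
PUSH 8  : 4 4 4 4 8
POP     : 4 4 4 4
STORE 2 : 4 4 4
ADD     : 4 8
OVER    : 4 8 4
ADD     : 4 12
MUL     : 48
LOAD 1  : 48 4
STORE 1 : 48
PUSH 1  : 48 1
POP     : 48
PUSH -6 : 48 -6
LT      : 0
LOAD 1  : 0 4
ADD     : 4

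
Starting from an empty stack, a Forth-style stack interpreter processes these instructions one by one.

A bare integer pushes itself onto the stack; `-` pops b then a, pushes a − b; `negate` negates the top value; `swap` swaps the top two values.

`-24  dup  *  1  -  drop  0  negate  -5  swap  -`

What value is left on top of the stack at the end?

-24     [-24]
dup     [-24, -24]
*       [576]
1       [576, 1]
-       [575]
drop    []
0       [0]
negate  [0]
-5      [0, -5]
swap    [-5, 0]
-       [-5]

-5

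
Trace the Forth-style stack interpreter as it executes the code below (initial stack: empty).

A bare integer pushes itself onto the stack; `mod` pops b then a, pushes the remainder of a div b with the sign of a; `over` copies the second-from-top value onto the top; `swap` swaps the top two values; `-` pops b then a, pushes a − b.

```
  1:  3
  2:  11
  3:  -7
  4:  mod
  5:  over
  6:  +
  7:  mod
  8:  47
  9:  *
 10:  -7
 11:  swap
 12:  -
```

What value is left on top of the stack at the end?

-148

3    : [3]
11   : [3, 11]
-7   : [3, 11, -7]
mod  : [3, 4]
over : [3, 4, 3]
+    : [3, 7]
mod  : [3]
47   : [3, 47]
*    : [141]
-7   : [141, -7]
swap : [-7, 141]
-    : [-148]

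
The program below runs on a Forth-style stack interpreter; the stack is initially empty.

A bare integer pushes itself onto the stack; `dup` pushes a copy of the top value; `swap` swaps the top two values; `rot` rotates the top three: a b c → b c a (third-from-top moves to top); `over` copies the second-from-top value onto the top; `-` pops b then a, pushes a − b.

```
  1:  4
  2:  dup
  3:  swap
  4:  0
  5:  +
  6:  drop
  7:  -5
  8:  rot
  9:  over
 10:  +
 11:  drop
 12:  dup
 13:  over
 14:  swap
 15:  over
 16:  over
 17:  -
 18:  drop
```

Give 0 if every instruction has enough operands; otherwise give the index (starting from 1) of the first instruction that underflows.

4    : [4]
dup  : [4, 4]
swap : [4, 4]
0    : [4, 4, 0]
+    : [4, 4]
drop : [4]
-5   : [4, -5]
rot  — needs 3 operands, stack has 2 → underflow

8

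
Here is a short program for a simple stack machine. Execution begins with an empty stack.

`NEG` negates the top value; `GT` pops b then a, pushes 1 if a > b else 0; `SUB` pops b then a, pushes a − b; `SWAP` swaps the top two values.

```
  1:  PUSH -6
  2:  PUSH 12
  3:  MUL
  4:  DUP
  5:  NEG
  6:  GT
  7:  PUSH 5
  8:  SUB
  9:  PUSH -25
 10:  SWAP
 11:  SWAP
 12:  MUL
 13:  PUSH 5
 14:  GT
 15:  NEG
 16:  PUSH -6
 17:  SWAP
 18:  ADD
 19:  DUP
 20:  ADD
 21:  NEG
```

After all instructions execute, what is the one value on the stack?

PUSH -6  : [-6]
PUSH 12  : [-6, 12]
MUL      : [-72]
DUP      : [-72, -72]
NEG      : [-72, 72]
GT       : [0]
PUSH 5   : [0, 5]
SUB      : [-5]
PUSH -25 : [-5, -25]
SWAP     : [-25, -5]
SWAP     : [-5, -25]
MUL      : [125]
PUSH 5   : [125, 5]
GT       : [1]
NEG      : [-1]
PUSH -6  : [-1, -6]
SWAP     : [-6, -1]
ADD      : [-7]
DUP      : [-7, -7]
ADD      : [-14]
NEG      : [14]

14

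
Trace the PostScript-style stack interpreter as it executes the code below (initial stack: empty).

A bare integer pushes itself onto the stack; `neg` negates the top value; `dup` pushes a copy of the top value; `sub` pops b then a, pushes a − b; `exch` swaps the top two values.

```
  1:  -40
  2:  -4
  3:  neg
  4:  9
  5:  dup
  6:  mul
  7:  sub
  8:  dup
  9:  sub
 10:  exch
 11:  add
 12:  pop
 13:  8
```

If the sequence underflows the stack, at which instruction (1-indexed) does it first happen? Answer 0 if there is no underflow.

0

-40  -> -40
-4   -> -40 -4
neg  -> -40 4
9    -> -40 4 9
dup  -> -40 4 9 9
mul  -> -40 4 81
sub  -> -40 -77
dup  -> -40 -77 -77
sub  -> -40 0
exch -> 0 -40
add  -> -40
pop  -> (empty)
8    -> 8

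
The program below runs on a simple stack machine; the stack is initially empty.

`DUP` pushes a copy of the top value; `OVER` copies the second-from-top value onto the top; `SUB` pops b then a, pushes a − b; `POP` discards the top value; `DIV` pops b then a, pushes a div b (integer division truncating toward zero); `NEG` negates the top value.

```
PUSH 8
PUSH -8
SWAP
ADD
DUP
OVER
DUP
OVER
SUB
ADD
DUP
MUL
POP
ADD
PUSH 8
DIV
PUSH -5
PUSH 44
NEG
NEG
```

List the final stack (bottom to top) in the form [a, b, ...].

[0, -5, 44]

PUSH 8   [8]
PUSH -8  [8, -8]
SWAP     [-8, 8]
ADD      [0]
DUP      [0, 0]
OVER     [0, 0, 0]
DUP      [0, 0, 0, 0]
OVER     [0, 0, 0, 0, 0]
SUB      [0, 0, 0, 0]
ADD      [0, 0, 0]
DUP      [0, 0, 0, 0]
MUL      [0, 0, 0]
POP      [0, 0]
ADD      [0]
PUSH 8   [0, 8]
DIV      [0]
PUSH -5  [0, -5]
PUSH 44  [0, -5, 44]
NEG      [0, -5, -44]
NEG      [0, -5, 44]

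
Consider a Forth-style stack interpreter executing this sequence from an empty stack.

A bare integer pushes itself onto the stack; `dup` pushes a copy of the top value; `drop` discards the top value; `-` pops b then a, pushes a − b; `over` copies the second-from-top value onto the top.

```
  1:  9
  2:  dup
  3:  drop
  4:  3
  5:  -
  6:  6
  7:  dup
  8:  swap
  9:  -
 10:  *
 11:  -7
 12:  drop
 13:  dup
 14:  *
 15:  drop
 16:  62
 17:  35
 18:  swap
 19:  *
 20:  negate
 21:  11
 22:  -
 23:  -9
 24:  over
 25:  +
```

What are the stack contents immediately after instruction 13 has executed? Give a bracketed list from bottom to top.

[0, 0]

9    → [9]
dup  → [9, 9]
drop → [9]
3    → [9, 3]
-    → [6]
6    → [6, 6]
dup  → [6, 6, 6]
swap → [6, 6, 6]
-    → [6, 0]
*    → [0]
-7   → [0, -7]
drop → [0]
dup  → [0, 0]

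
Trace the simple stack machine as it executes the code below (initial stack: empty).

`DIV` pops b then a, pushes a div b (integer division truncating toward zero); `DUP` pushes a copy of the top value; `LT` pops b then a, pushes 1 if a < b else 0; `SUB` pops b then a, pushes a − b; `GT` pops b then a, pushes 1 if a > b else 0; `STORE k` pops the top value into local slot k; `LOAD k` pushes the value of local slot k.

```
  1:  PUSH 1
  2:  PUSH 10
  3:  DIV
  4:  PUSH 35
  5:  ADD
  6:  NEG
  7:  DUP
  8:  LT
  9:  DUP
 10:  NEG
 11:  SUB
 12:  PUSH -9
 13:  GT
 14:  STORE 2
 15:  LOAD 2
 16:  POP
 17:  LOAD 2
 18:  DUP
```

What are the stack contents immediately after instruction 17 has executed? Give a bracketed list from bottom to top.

[1]

PUSH 1  -> [1]
PUSH 10 -> [1, 10]
DIV     -> [0]
PUSH 35 -> [0, 35]
ADD     -> [35]
NEG     -> [-35]
DUP     -> [-35, -35]
LT      -> [0]
DUP     -> [0, 0]
NEG     -> [0, 0]
SUB     -> [0]
PUSH -9 -> [0, -9]
GT      -> [1]
STORE 2 -> []
LOAD 2  -> [1]
POP     -> []
LOAD 2  -> [1]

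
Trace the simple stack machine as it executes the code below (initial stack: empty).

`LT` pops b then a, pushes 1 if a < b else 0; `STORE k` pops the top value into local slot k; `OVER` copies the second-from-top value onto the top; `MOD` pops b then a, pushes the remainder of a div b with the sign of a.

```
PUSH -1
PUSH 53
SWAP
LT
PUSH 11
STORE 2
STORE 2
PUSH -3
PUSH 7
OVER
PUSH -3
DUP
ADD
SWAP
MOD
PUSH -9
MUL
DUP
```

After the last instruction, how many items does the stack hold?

PUSH -1 -> -1
PUSH 53 -> -1 53
SWAP    -> 53 -1
LT      -> 0
PUSH 11 -> 0 11
STORE 2 -> 0
STORE 2 -> (empty)
PUSH -3 -> -3
PUSH 7  -> -3 7
OVER    -> -3 7 -3
PUSH -3 -> -3 7 -3 -3
DUP     -> -3 7 -3 -3 -3
ADD     -> -3 7 -3 -6
SWAP    -> -3 7 -6 -3
MOD     -> -3 7 0
PUSH -9 -> -3 7 0 -9
MUL     -> -3 7 0
DUP     -> -3 7 0 0

4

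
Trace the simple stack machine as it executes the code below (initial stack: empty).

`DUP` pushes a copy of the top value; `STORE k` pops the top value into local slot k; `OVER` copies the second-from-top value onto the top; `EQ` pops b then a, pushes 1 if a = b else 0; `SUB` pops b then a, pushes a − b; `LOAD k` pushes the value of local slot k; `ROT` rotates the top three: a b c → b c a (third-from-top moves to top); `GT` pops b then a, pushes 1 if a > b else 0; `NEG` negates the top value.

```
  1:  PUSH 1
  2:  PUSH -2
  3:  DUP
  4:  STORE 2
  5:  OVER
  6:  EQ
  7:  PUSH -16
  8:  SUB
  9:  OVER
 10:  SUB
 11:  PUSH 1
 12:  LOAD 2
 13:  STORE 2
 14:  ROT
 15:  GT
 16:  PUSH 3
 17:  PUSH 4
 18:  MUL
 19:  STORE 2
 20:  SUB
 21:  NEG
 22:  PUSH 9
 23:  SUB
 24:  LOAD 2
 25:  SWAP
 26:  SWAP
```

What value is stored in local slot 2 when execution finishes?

PUSH 1   : [1]
PUSH -2  : [1, -2]
DUP      : [1, -2, -2]
STORE 2  : [1, -2]
OVER     : [1, -2, 1]
EQ       : [1, 0]
PUSH -16 : [1, 0, -16]
SUB      : [1, 16]
OVER     : [1, 16, 1]
SUB      : [1, 15]
PUSH 1   : [1, 15, 1]
LOAD 2   : [1, 15, 1, -2]
STORE 2  : [1, 15, 1]
ROT      : [15, 1, 1]
GT       : [15, 0]
PUSH 3   : [15, 0, 3]
PUSH 4   : [15, 0, 3, 4]
MUL      : [15, 0, 12]
STORE 2  : [15, 0]
SUB      : [15]
NEG      : [-15]
PUSH 9   : [-15, 9]
SUB      : [-24]
LOAD 2   : [-24, 12]
SWAP     : [12, -24]
SWAP     : [-24, 12]

12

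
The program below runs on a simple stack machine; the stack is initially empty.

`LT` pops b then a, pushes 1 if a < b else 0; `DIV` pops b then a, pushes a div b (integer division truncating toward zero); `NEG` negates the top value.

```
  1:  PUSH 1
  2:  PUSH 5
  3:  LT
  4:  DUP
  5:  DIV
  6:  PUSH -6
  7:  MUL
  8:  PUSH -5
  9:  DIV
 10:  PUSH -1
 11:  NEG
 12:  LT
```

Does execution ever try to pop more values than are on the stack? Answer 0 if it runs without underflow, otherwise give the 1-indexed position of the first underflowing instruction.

0

PUSH 1  -> [1]
PUSH 5  -> [1, 5]
LT      -> [1]
DUP     -> [1, 1]
DIV     -> [1]
PUSH -6 -> [1, -6]
MUL     -> [-6]
PUSH -5 -> [-6, -5]
DIV     -> [1]
PUSH -1 -> [1, -1]
NEG     -> [1, 1]
LT      -> [0]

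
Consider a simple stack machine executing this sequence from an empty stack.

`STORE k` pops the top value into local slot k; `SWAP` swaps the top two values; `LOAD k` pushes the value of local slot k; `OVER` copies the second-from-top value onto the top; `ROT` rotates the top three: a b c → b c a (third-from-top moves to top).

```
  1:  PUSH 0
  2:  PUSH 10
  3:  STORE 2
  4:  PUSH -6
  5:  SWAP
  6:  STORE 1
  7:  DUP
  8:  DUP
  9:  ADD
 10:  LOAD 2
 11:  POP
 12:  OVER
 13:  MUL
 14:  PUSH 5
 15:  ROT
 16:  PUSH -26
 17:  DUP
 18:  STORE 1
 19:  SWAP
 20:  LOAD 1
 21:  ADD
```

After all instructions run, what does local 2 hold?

PUSH 0   : [0]
PUSH 10  : [0, 10]
STORE 2  : [0]
PUSH -6  : [0, -6]
SWAP     : [-6, 0]
STORE 1  : [-6]
DUP      : [-6, -6]
DUP      : [-6, -6, -6]
ADD      : [-6, -12]
LOAD 2   : [-6, -12, 10]
POP      : [-6, -12]
OVER     : [-6, -12, -6]
MUL      : [-6, 72]
PUSH 5   : [-6, 72, 5]
ROT      : [72, 5, -6]
PUSH -26 : [72, 5, -6, -26]
DUP      : [72, 5, -6, -26, -26]
STORE 1  : [72, 5, -6, -26]
SWAP     : [72, 5, -26, -6]
LOAD 1   : [72, 5, -26, -6, -26]
ADD      : [72, 5, -26, -32]

10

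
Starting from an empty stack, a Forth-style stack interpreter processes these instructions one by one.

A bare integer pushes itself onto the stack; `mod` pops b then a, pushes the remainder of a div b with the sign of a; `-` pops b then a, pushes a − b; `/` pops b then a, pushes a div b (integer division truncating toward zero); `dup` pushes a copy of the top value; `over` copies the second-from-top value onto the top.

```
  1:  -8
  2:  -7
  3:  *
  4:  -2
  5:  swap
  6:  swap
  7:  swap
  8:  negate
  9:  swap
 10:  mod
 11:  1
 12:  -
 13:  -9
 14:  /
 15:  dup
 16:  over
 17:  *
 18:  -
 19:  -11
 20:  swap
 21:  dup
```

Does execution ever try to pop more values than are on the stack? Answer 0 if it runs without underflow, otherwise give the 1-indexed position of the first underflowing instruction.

-8      -8
-7      -8 -7
*       56
-2      56 -2
swap    -2 56
swap    56 -2
swap    -2 56
negate  -2 -56
swap    -56 -2
mod     0
1       0 1
-       -1
-9      -1 -9
/       0
dup     0 0
over    0 0 0
*       0 0
-       0
-11     0 -11
swap    -11 0
dup     -11 0 0

0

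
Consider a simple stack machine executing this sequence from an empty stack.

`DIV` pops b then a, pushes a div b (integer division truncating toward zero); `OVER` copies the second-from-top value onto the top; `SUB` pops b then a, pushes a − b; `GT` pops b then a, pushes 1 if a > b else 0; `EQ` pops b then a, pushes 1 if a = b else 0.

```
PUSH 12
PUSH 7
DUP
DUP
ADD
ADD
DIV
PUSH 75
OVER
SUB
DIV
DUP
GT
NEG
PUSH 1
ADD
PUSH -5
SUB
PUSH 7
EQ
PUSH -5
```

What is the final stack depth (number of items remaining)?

2

PUSH 12 → [12]
PUSH 7  → [12, 7]
DUP     → [12, 7, 7]
DUP     → [12, 7, 7, 7]
ADD     → [12, 7, 14]
ADD     → [12, 21]
DIV     → [0]
PUSH 75 → [0, 75]
OVER    → [0, 75, 0]
SUB     → [0, 75]
DIV     → [0]
DUP     → [0, 0]
GT      → [0]
NEG     → [0]
PUSH 1  → [0, 1]
ADD     → [1]
PUSH -5 → [1, -5]
SUB     → [6]
PUSH 7  → [6, 7]
EQ      → [0]
PUSH -5 → [0, -5]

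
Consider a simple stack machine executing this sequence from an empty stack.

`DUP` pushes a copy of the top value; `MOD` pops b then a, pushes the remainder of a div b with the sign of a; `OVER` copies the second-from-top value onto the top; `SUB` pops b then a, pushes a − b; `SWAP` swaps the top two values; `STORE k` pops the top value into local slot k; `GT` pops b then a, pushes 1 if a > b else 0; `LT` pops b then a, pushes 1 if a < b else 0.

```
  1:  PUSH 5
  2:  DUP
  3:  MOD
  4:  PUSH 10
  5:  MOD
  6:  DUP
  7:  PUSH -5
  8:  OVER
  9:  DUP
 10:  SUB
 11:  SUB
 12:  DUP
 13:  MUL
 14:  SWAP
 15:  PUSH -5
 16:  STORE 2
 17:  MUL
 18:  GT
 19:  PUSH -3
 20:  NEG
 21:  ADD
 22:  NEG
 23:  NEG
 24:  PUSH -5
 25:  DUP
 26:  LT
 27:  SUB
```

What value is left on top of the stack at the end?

3

PUSH 5   [5]
DUP      [5, 5]
MOD      [0]
PUSH 10  [0, 10]
MOD      [0]
DUP      [0, 0]
PUSH -5  [0, 0, -5]
OVER     [0, 0, -5, 0]
DUP      [0, 0, -5, 0, 0]
SUB      [0, 0, -5, 0]
SUB      [0, 0, -5]
DUP      [0, 0, -5, -5]
MUL      [0, 0, 25]
SWAP     [0, 25, 0]
PUSH -5  [0, 25, 0, -5]
STORE 2  [0, 25, 0]
MUL      [0, 0]
GT       [0]
PUSH -3  [0, -3]
NEG      [0, 3]
ADD      [3]
NEG      [-3]
NEG      [3]
PUSH -5  [3, -5]
DUP      [3, -5, -5]
LT       [3, 0]
SUB      [3]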